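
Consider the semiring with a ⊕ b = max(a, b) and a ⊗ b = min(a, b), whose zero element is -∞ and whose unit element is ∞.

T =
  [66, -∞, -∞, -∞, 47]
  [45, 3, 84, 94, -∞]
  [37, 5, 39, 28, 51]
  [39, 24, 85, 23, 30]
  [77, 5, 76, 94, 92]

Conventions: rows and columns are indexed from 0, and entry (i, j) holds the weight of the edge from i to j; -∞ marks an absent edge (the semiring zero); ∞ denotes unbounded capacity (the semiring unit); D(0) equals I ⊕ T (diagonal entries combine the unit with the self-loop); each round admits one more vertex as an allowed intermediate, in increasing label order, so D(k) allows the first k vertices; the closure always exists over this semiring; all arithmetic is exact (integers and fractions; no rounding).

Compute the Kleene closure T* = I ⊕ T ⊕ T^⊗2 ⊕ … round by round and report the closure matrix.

D(0):
  [∞, -∞, -∞, -∞, 47]
  [45, ∞, 84, 94, -∞]
  [37, 5, ∞, 28, 51]
  [39, 24, 85, ∞, 30]
  [77, 5, 76, 94, ∞]
D(1):
  [∞, -∞, -∞, -∞, 47]
  [45, ∞, 84, 94, 45]
  [37, 5, ∞, 28, 51]
  [39, 24, 85, ∞, 39]
  [77, 5, 76, 94, ∞]
D(2):
  [∞, -∞, -∞, -∞, 47]
  [45, ∞, 84, 94, 45]
  [37, 5, ∞, 28, 51]
  [39, 24, 85, ∞, 39]
  [77, 5, 76, 94, ∞]
D(3):
  [∞, -∞, -∞, -∞, 47]
  [45, ∞, 84, 94, 51]
  [37, 5, ∞, 28, 51]
  [39, 24, 85, ∞, 51]
  [77, 5, 76, 94, ∞]
D(4):
  [∞, -∞, -∞, -∞, 47]
  [45, ∞, 85, 94, 51]
  [37, 24, ∞, 28, 51]
  [39, 24, 85, ∞, 51]
  [77, 24, 85, 94, ∞]
D(5):
  [∞, 24, 47, 47, 47]
  [51, ∞, 85, 94, 51]
  [51, 24, ∞, 51, 51]
  [51, 24, 85, ∞, 51]
  [77, 24, 85, 94, ∞]
Answer: T* = [[∞, 24, 47, 47, 47], [51, ∞, 85, 94, 51], [51, 24, ∞, 51, 51], [51, 24, 85, ∞, 51], [77, 24, 85, 94, ∞]]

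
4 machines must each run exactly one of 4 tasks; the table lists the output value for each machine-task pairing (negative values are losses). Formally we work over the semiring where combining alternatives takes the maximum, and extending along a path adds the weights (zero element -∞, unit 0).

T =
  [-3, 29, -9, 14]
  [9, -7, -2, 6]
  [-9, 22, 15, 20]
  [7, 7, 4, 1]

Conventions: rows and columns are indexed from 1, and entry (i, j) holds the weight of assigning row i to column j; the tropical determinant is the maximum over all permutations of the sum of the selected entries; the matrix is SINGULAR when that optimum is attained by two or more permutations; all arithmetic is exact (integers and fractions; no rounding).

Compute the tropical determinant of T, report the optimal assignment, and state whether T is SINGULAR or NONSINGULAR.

σ = (1, 2, 3, 4): (-3) + (-7) + 15 + 1 = 6
σ = (1, 2, 4, 3): (-3) + (-7) + 20 + 4 = 14
σ = (1, 3, 2, 4): (-3) + (-2) + 22 + 1 = 18
σ = (1, 3, 4, 2): (-3) + (-2) + 20 + 7 = 22
σ = (1, 4, 2, 3): (-3) + 6 + 22 + 4 = 29
σ = (1, 4, 3, 2): (-3) + 6 + 15 + 7 = 25
σ = (2, 1, 3, 4): 29 + 9 + 15 + 1 = 54
σ = (2, 1, 4, 3): 29 + 9 + 20 + 4 = 62
σ = (2, 3, 1, 4): 29 + (-2) + (-9) + 1 = 19
σ = (2, 3, 4, 1): 29 + (-2) + 20 + 7 = 54
σ = (2, 4, 1, 3): 29 + 6 + (-9) + 4 = 30
σ = (2, 4, 3, 1): 29 + 6 + 15 + 7 = 57
σ = (3, 1, 2, 4): (-9) + 9 + 22 + 1 = 23
σ = (3, 1, 4, 2): (-9) + 9 + 20 + 7 = 27
σ = (3, 2, 1, 4): (-9) + (-7) + (-9) + 1 = -24
σ = (3, 2, 4, 1): (-9) + (-7) + 20 + 7 = 11
σ = (3, 4, 1, 2): (-9) + 6 + (-9) + 7 = -5
σ = (3, 4, 2, 1): (-9) + 6 + 22 + 7 = 26
σ = (4, 1, 2, 3): 14 + 9 + 22 + 4 = 49
σ = (4, 1, 3, 2): 14 + 9 + 15 + 7 = 45
σ = (4, 2, 1, 3): 14 + (-7) + (-9) + 4 = 2
σ = (4, 2, 3, 1): 14 + (-7) + 15 + 7 = 29
σ = (4, 3, 1, 2): 14 + (-2) + (-9) + 7 = 10
σ = (4, 3, 2, 1): 14 + (-2) + 22 + 7 = 41
Optimal value attained by: σ = (2, 1, 4, 3).
Answer: det⊕(T) = 62; verdict: NONSINGULAR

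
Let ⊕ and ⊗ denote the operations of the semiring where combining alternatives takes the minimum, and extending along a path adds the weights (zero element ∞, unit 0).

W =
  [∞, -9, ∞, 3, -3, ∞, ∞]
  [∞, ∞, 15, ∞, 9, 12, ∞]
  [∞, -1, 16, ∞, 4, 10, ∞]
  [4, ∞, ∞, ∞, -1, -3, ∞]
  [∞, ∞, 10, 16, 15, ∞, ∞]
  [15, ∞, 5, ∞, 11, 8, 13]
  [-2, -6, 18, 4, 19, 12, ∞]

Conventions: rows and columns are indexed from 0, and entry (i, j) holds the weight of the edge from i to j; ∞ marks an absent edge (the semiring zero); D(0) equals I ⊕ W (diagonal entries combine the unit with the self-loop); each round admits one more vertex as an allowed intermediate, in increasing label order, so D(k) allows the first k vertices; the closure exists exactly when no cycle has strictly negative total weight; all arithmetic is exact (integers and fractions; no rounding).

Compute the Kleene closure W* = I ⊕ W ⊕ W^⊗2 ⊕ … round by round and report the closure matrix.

D(0):
  [0, -9, ∞, 3, -3, ∞, ∞]
  [∞, 0, 15, ∞, 9, 12, ∞]
  [∞, -1, 0, ∞, 4, 10, ∞]
  [4, ∞, ∞, 0, -1, -3, ∞]
  [∞, ∞, 10, 16, 0, ∞, ∞]
  [15, ∞, 5, ∞, 11, 0, 13]
  [-2, -6, 18, 4, 19, 12, 0]
D(1):
  [0, -9, ∞, 3, -3, ∞, ∞]
  [∞, 0, 15, ∞, 9, 12, ∞]
  [∞, -1, 0, ∞, 4, 10, ∞]
  [4, -5, ∞, 0, -1, -3, ∞]
  [∞, ∞, 10, 16, 0, ∞, ∞]
  [15, 6, 5, 18, 11, 0, 13]
  [-2, -11, 18, 1, -5, 12, 0]
D(2):
  [0, -9, 6, 3, -3, 3, ∞]
  [∞, 0, 15, ∞, 9, 12, ∞]
  [∞, -1, 0, ∞, 4, 10, ∞]
  [4, -5, 10, 0, -1, -3, ∞]
  [∞, ∞, 10, 16, 0, ∞, ∞]
  [15, 6, 5, 18, 11, 0, 13]
  [-2, -11, 4, 1, -5, 1, 0]
D(3):
  [0, -9, 6, 3, -3, 3, ∞]
  [∞, 0, 15, ∞, 9, 12, ∞]
  [∞, -1, 0, ∞, 4, 10, ∞]
  [4, -5, 10, 0, -1, -3, ∞]
  [∞, 9, 10, 16, 0, 20, ∞]
  [15, 4, 5, 18, 9, 0, 13]
  [-2, -11, 4, 1, -5, 1, 0]
D(4):
  [0, -9, 6, 3, -3, 0, ∞]
  [∞, 0, 15, ∞, 9, 12, ∞]
  [∞, -1, 0, ∞, 4, 10, ∞]
  [4, -5, 10, 0, -1, -3, ∞]
  [20, 9, 10, 16, 0, 13, ∞]
  [15, 4, 5, 18, 9, 0, 13]
  [-2, -11, 4, 1, -5, -2, 0]
D(5):
  [0, -9, 6, 3, -3, 0, ∞]
  [29, 0, 15, 25, 9, 12, ∞]
  [24, -1, 0, 20, 4, 10, ∞]
  [4, -5, 9, 0, -1, -3, ∞]
  [20, 9, 10, 16, 0, 13, ∞]
  [15, 4, 5, 18, 9, 0, 13]
  [-2, -11, 4, 1, -5, -2, 0]
D(6):
  [0, -9, 5, 3, -3, 0, 13]
  [27, 0, 15, 25, 9, 12, 25]
  [24, -1, 0, 20, 4, 10, 23]
  [4, -5, 2, 0, -1, -3, 10]
  [20, 9, 10, 16, 0, 13, 26]
  [15, 4, 5, 18, 9, 0, 13]
  [-2, -11, 3, 1, -5, -2, 0]
D(7):
  [0, -9, 5, 3, -3, 0, 13]
  [23, 0, 15, 25, 9, 12, 25]
  [21, -1, 0, 20, 4, 10, 23]
  [4, -5, 2, 0, -1, -3, 10]
  [20, 9, 10, 16, 0, 13, 26]
  [11, 2, 5, 14, 8, 0, 13]
  [-2, -11, 3, 1, -5, -2, 0]
Answer: W* = [[0, -9, 5, 3, -3, 0, 13], [23, 0, 15, 25, 9, 12, 25], [21, -1, 0, 20, 4, 10, 23], [4, -5, 2, 0, -1, -3, 10], [20, 9, 10, 16, 0, 13, 26], [11, 2, 5, 14, 8, 0, 13], [-2, -11, 3, 1, -5, -2, 0]]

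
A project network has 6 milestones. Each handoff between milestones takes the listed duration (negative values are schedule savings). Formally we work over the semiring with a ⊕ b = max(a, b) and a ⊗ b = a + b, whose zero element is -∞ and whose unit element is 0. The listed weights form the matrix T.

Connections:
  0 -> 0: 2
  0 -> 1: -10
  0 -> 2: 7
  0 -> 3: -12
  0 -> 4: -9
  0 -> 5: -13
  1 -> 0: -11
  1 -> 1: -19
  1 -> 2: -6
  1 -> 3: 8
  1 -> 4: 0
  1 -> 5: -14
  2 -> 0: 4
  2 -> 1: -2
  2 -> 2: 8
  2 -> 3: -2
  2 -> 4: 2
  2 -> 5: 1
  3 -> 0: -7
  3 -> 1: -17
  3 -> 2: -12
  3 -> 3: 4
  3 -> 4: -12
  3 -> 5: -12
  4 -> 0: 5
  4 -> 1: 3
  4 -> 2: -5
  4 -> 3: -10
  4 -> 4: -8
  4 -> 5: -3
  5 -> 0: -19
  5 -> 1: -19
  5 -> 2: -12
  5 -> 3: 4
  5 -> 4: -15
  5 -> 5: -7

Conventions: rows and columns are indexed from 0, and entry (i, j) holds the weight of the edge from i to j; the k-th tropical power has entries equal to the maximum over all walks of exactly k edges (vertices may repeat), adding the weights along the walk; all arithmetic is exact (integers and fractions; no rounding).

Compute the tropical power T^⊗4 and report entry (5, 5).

T^⊗2:
  [11, 5, 15, 5, 9, 8]
  [5, 3, 2, 12, -4, -3]
  [12, 6, 16, 6, 10, 9]
  [-3, -9, 0, 8, -8, -8]
  [7, -5, 12, 11, 3, -4]
  [-3, -12, -4, 8, -8, -8]
T^⊗3:
  [19, 13, 23, 13, 17, 16]
  [7, 0, 12, 16, 4, 3]
  [20, 14, 24, 14, 18, 17]
  [4, -2, 8, 12, 2, 1]
  [16, 10, 20, 15, 14, 13]
  [1, -5, 4, 12, -2, -3]
T^⊗4:
  [27, 21, 31, 21, 25, 24]
  [16, 10, 20, 20, 14, 13]
  [28, 22, 32, 22, 26, 25]
  [12, 6, 16, 16, 10, 9]
  [24, 18, 28, 19, 22, 21]
  [8, 2, 12, 16, 6, 5]
Key observation: the optimum is the walk 5->2->2->2->5, with weight (-12) + 8 + 8 + 1 = 5.
Optimal value attained by: walk 5->2->2->2->5.
Answer: (T^⊗4)[5][5] = 5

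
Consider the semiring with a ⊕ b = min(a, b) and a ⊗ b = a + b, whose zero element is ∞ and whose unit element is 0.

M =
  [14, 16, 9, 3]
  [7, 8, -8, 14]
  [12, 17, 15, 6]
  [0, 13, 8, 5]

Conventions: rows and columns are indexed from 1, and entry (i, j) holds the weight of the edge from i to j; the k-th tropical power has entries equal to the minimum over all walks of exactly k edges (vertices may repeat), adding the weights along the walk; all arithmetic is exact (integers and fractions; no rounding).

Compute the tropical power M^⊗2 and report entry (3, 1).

M^⊗2:
  [3, 16, 8, 8]
  [4, 9, 0, -2]
  [6, 19, 9, 11]
  [5, 16, 5, 3]
Key observation: the optimum is the walk 3->4->1, with weight 6 + 0 = 6.
Optimal value attained by: walk 3->4->1.
Answer: (M^⊗2)[3][1] = 6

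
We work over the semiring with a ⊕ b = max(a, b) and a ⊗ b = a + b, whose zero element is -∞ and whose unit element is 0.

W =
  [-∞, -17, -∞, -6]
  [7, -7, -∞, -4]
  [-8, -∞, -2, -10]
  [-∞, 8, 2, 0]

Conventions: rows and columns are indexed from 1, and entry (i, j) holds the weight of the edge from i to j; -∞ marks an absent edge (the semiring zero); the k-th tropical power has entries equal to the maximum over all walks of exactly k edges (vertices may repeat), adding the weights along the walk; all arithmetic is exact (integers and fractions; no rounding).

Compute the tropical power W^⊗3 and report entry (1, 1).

W^⊗2:
  [-10, 2, -4, -6]
  [0, 4, -2, 1]
  [-10, -2, -4, -10]
  [15, 8, 2, 4]
W^⊗3:
  [9, 2, -4, -2]
  [11, 9, 3, 1]
  [5, -2, -6, -6]
  [15, 12, 6, 9]
Key observation: the optimum is the walk 1->4->2->1, with weight (-6) + 8 + 7 = 9.
Optimal value attained by: walk 1->4->2->1.
Answer: (W^⊗3)[1][1] = 9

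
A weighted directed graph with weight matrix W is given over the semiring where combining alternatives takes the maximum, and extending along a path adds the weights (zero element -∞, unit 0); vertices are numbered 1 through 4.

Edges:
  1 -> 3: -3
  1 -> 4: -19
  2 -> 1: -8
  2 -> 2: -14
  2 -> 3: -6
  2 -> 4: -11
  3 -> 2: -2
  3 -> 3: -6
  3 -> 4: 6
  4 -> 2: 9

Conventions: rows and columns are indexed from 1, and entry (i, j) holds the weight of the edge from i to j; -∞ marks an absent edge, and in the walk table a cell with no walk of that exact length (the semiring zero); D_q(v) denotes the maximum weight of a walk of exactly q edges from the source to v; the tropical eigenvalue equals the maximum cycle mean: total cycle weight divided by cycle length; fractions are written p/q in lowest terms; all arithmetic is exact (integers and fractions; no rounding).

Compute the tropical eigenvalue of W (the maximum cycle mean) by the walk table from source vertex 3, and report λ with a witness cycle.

q=0: [-∞, -∞, 0, -∞]
q=1: [-∞, -2, -6, 6]
q=2: [-10, 15, -8, 0]
q=3: [7, 9, 9, 4]
q=4: [1, 13, 4, 15]
Optimal cycle mean attained by: cycle 2->3->4->2, total (-6) + 6 + 9, length 3.
Answer: λ = 3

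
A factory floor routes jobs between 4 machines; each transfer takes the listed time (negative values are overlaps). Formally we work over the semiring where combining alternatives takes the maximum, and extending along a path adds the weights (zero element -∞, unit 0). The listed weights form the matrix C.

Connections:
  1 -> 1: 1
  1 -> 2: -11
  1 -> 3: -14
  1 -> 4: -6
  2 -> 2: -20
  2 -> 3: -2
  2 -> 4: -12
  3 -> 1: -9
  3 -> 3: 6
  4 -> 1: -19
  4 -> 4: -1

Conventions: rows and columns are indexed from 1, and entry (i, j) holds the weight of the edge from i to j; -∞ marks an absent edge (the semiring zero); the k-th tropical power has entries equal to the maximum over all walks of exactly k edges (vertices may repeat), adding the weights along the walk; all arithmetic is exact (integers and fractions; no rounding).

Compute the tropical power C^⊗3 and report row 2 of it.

C^⊗2:
  [2, -10, -8, -5]
  [-11, -40, 4, -13]
  [-3, -20, 12, -15]
  [-18, -30, -33, -2]
C^⊗3:
  [3, -9, -2, -4]
  [-5, -22, 10, -14]
  [3, -14, 18, -9]
  [-17, -29, -27, -3]
Answer: row 2 of C^⊗3 = [-5, -22, 10, -14]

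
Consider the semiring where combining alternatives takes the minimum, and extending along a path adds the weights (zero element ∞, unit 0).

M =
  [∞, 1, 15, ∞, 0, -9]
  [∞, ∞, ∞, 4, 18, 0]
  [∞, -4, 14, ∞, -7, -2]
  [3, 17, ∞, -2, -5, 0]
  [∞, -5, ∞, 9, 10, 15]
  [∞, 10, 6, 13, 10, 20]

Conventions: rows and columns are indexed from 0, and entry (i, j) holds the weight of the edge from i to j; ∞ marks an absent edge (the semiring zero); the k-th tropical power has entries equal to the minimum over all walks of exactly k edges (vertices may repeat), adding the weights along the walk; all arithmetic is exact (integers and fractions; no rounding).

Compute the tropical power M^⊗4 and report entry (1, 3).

M^⊗2:
  [∞, -5, -3, 4, 1, 1]
  [7, 10, 6, 2, -1, 4]
  [∞, -12, 4, 0, 3, -4]
  [1, -10, 6, -4, -7, -6]
  [12, 5, 21, -1, 4, -5]
  [16, 2, 20, 11, -1, 4]
M^⊗3:
  [7, -7, 7, -1, -10, -5]
  [5, -6, 10, 0, -3, -2]
  [3, -2, 2, -8, -5, -12]
  [-1, -12, 0, -6, -9, -10]
  [2, -1, 1, -3, -6, -1]
  [14, -6, 10, 6, 6, 2]
M^⊗4:
  [2, -15, 1, -3, -6, -7]
  [3, -8, 4, -2, -5, -6]
  [-5, -10, -6, -10, -13, -8]
  [-3, -14, -4, -8, -11, -12]
  [0, -11, 5, -5, -8, -7]
  [9, 1, 8, -2, 1, -6]
Key observation: the optimum is the walk 1->3->3->3->3, with weight 4 + (-2) + (-2) + (-2) = -2.
Optimal value attained by: walk 1->3->3->3->3.
Answer: (M^⊗4)[1][3] = -2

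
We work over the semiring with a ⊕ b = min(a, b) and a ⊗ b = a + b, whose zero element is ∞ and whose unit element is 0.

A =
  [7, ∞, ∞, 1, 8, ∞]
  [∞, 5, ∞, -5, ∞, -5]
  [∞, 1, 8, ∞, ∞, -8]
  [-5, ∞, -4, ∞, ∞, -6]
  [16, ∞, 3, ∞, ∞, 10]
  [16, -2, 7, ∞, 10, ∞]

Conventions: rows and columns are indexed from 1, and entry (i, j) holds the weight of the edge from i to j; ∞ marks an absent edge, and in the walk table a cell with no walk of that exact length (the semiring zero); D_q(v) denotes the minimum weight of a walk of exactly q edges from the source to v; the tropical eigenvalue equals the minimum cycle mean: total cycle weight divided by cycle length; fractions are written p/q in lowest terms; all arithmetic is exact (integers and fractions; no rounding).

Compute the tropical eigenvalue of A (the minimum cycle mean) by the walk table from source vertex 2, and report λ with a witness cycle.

q=0: [∞, 0, ∞, ∞, ∞, ∞]
q=1: [∞, 5, ∞, -5, ∞, -5]
q=2: [-10, -7, -9, 0, 5, -11]
q=3: [-5, -13, -4, -12, -2, -17]
q=4: [-17, -19, -16, -18, -7, -18]
q=5: [-23, -20, -22, -24, -9, -24]
q=6: [-29, -26, -28, -25, -15, -30]
Optimal cycle mean attained by: cycle 2->4->3->6->2, total (-5) + (-4) + (-8) + (-2), length 4.
Answer: λ = -19/4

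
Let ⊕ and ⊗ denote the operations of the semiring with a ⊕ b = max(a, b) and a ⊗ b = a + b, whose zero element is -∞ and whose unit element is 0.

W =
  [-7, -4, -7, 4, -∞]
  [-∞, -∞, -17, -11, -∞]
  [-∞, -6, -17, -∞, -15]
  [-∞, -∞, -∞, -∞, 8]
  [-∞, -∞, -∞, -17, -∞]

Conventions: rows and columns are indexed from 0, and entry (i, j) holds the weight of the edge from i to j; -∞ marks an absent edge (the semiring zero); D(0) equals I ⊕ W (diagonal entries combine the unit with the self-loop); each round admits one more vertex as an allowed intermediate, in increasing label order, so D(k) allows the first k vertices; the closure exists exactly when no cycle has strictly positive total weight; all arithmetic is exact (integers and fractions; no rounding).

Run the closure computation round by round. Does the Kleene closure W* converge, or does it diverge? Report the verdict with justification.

D(0):
  [0, -4, -7, 4, -∞]
  [-∞, 0, -17, -11, -∞]
  [-∞, -6, 0, -∞, -15]
  [-∞, -∞, -∞, 0, 8]
  [-∞, -∞, -∞, -17, 0]
D(1):
  [0, -4, -7, 4, -∞]
  [-∞, 0, -17, -11, -∞]
  [-∞, -6, 0, -∞, -15]
  [-∞, -∞, -∞, 0, 8]
  [-∞, -∞, -∞, -17, 0]
D(2):
  [0, -4, -7, 4, -∞]
  [-∞, 0, -17, -11, -∞]
  [-∞, -6, 0, -17, -15]
  [-∞, -∞, -∞, 0, 8]
  [-∞, -∞, -∞, -17, 0]
D(3):
  [0, -4, -7, 4, -22]
  [-∞, 0, -17, -11, -32]
  [-∞, -6, 0, -17, -15]
  [-∞, -∞, -∞, 0, 8]
  [-∞, -∞, -∞, -17, 0]
D(4):
  [0, -4, -7, 4, 12]
  [-∞, 0, -17, -11, -3]
  [-∞, -6, 0, -17, -9]
  [-∞, -∞, -∞, 0, 8]
  [-∞, -∞, -∞, -17, 0]
D(5):
  [0, -4, -7, 4, 12]
  [-∞, 0, -17, -11, -3]
  [-∞, -6, 0, -17, -9]
  [-∞, -∞, -∞, 0, 8]
  [-∞, -∞, -∞, -17, 0]
Key observation: every diagonal entry stays at the unit through all rounds, so no improving cycle exists.
Answer: CONVERGES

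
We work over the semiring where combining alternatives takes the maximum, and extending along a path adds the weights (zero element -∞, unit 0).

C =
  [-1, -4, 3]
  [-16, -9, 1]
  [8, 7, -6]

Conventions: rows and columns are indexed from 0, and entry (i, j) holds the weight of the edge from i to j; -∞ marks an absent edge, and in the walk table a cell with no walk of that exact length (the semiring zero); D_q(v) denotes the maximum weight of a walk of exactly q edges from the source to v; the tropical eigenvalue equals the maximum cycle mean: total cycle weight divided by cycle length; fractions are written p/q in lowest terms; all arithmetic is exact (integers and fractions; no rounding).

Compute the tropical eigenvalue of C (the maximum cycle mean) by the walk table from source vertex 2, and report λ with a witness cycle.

q=0: [-∞, -∞, 0]
q=1: [8, 7, -6]
q=2: [7, 4, 11]
q=3: [19, 18, 10]
Optimal cycle mean attained by: cycle 0->2->0, total 3 + 8, length 2.
Answer: λ = 11/2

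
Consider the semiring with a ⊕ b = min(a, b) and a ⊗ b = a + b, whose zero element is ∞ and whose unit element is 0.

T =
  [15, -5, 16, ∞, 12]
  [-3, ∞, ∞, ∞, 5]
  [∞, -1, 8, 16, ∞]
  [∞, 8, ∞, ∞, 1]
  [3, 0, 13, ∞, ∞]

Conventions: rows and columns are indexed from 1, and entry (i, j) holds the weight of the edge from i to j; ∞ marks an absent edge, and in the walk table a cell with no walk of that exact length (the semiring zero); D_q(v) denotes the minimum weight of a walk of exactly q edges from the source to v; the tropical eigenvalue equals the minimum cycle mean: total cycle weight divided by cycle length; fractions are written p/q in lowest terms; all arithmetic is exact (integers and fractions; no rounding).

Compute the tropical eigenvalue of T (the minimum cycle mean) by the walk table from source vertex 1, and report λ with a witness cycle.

q=0: [0, ∞, ∞, ∞, ∞]
q=1: [15, -5, 16, ∞, 12]
q=2: [-8, 10, 24, 32, 0]
q=3: [3, -13, 8, 40, 4]
q=4: [-16, -2, 16, 24, -8]
q=5: [-5, -21, 0, 32, -4]
Optimal cycle mean attained by: cycle 1->2->1, total (-5) + (-3), length 2.
Answer: λ = -4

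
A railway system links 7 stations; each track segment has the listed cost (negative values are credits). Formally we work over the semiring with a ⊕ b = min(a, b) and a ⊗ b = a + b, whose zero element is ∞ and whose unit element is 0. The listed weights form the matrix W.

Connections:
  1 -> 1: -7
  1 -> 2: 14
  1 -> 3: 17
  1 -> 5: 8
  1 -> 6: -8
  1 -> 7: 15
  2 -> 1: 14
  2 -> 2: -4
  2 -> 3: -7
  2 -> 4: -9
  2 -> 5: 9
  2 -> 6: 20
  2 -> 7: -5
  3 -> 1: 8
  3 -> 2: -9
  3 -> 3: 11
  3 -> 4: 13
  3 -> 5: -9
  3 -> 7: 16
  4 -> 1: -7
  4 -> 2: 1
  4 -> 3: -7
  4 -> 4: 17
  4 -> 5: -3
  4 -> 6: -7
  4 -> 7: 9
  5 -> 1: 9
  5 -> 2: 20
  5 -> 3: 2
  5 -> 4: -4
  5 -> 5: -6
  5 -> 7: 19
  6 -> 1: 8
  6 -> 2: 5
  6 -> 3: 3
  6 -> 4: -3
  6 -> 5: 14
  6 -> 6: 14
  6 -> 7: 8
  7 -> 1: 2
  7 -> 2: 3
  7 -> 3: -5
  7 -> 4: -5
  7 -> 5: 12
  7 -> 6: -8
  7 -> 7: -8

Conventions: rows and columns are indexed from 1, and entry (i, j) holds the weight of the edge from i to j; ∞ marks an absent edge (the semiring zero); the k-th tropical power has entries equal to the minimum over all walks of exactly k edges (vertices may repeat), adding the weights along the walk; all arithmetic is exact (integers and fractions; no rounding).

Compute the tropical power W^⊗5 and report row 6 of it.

W^⊗2:
  [-14, -3, -5, -11, 1, -15, 0]
  [-16, -16, -16, -13, -16, -16, -13]
  [0, -13, -16, -18, -15, 0, -14]
  [-14, -16, -6, -10, -16, -15, -4]
  [-11, -7, -11, -10, -12, -11, 5]
  [-10, -6, -10, -4, -6, -10, 0]
  [-12, -14, -13, -13, -14, -16, -16]
W^⊗3:
  [-21, -14, -18, -18, -14, -22, -8]
  [-23, -25, -23, -25, -25, -24, -21]
  [-25, -25, -25, -22, -25, -25, -22]
  [-21, -20, -23, -25, -22, -22, -21]
  [-18, -20, -17, -16, -20, -19, -12]
  [-17, -19, -13, -15, -19, -18, -11]
  [-20, -22, -21, -23, -22, -24, -24]
W^⊗4:
  [-28, -27, -25, -25, -27, -29, -19]
  [-32, -32, -32, -34, -32, -32, -30]
  [-32, -34, -32, -34, -34, -33, -30]
  [-32, -32, -32, -29, -32, -32, -29]
  [-25, -26, -27, -29, -26, -26, -25]
  [-24, -23, -26, -28, -25, -25, -24]
  [-30, -30, -30, -31, -30, -32, -32]
W^⊗5:
  [-35, -34, -34, -36, -34, -36, -32]
  [-41, -41, -41, -41, -41, -41, -38]
  [-41, -41, -41, -43, -41, -41, -39]
  [-39, -41, -39, -41, -41, -40, -37]
  [-36, -36, -36, -35, -36, -36, -33]
  [-35, -35, -35, -32, -35, -35, -32]
  [-38, -39, -38, -39, -39, -40, -40]
Answer: row 6 of W^⊗5 = [-35, -35, -35, -32, -35, -35, -32]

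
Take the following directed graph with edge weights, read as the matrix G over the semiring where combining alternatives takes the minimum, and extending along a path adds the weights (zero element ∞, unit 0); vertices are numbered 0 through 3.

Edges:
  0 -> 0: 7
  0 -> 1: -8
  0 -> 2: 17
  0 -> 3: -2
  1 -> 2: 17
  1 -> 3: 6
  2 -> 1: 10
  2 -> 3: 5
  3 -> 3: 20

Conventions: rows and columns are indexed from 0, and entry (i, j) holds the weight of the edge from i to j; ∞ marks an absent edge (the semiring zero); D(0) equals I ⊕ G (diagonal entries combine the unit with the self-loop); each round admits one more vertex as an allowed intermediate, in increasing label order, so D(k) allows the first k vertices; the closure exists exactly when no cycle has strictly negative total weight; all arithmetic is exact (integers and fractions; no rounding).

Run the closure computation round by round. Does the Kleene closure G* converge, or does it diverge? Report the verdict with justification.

D(0):
  [0, -8, 17, -2]
  [∞, 0, 17, 6]
  [∞, 10, 0, 5]
  [∞, ∞, ∞, 0]
D(1):
  [0, -8, 17, -2]
  [∞, 0, 17, 6]
  [∞, 10, 0, 5]
  [∞, ∞, ∞, 0]
D(2):
  [0, -8, 9, -2]
  [∞, 0, 17, 6]
  [∞, 10, 0, 5]
  [∞, ∞, ∞, 0]
D(3):
  [0, -8, 9, -2]
  [∞, 0, 17, 6]
  [∞, 10, 0, 5]
  [∞, ∞, ∞, 0]
D(4):
  [0, -8, 9, -2]
  [∞, 0, 17, 6]
  [∞, 10, 0, 5]
  [∞, ∞, ∞, 0]
Key observation: every diagonal entry stays at the unit through all rounds, so no improving cycle exists.
Answer: CONVERGES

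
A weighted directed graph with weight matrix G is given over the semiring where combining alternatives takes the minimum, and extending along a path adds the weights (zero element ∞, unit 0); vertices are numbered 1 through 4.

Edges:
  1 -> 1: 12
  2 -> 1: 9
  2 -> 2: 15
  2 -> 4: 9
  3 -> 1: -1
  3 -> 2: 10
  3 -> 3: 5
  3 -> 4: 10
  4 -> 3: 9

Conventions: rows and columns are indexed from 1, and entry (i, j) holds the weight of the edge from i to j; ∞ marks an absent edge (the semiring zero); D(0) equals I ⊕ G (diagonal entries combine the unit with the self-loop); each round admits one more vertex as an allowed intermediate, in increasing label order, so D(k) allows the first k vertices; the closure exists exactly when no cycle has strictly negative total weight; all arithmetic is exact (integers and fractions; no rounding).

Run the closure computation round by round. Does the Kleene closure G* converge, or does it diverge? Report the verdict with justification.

D(0):
  [0, ∞, ∞, ∞]
  [9, 0, ∞, 9]
  [-1, 10, 0, 10]
  [∞, ∞, 9, 0]
D(1):
  [0, ∞, ∞, ∞]
  [9, 0, ∞, 9]
  [-1, 10, 0, 10]
  [∞, ∞, 9, 0]
D(2):
  [0, ∞, ∞, ∞]
  [9, 0, ∞, 9]
  [-1, 10, 0, 10]
  [∞, ∞, 9, 0]
D(3):
  [0, ∞, ∞, ∞]
  [9, 0, ∞, 9]
  [-1, 10, 0, 10]
  [8, 19, 9, 0]
D(4):
  [0, ∞, ∞, ∞]
  [9, 0, 18, 9]
  [-1, 10, 0, 10]
  [8, 19, 9, 0]
Key observation: every diagonal entry stays at the unit through all rounds, so no improving cycle exists.
Answer: CONVERGES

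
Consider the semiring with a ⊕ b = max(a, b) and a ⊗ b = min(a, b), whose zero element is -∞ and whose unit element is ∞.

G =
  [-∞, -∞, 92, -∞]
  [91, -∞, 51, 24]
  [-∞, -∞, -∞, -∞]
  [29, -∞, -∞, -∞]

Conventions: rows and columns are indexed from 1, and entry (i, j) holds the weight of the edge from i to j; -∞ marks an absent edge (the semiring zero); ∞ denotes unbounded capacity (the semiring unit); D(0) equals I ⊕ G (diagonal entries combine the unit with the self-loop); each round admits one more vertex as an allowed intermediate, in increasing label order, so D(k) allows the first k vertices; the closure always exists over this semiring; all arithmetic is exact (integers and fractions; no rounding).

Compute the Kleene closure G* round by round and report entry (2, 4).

D(0):
  [∞, -∞, 92, -∞]
  [91, ∞, 51, 24]
  [-∞, -∞, ∞, -∞]
  [29, -∞, -∞, ∞]
D(1):
  [∞, -∞, 92, -∞]
  [91, ∞, 91, 24]
  [-∞, -∞, ∞, -∞]
  [29, -∞, 29, ∞]
D(2):
  [∞, -∞, 92, -∞]
  [91, ∞, 91, 24]
  [-∞, -∞, ∞, -∞]
  [29, -∞, 29, ∞]
D(3):
  [∞, -∞, 92, -∞]
  [91, ∞, 91, 24]
  [-∞, -∞, ∞, -∞]
  [29, -∞, 29, ∞]
D(4):
  [∞, -∞, 92, -∞]
  [91, ∞, 91, 24]
  [-∞, -∞, ∞, -∞]
  [29, -∞, 29, ∞]
Answer: G*[2][4] = 24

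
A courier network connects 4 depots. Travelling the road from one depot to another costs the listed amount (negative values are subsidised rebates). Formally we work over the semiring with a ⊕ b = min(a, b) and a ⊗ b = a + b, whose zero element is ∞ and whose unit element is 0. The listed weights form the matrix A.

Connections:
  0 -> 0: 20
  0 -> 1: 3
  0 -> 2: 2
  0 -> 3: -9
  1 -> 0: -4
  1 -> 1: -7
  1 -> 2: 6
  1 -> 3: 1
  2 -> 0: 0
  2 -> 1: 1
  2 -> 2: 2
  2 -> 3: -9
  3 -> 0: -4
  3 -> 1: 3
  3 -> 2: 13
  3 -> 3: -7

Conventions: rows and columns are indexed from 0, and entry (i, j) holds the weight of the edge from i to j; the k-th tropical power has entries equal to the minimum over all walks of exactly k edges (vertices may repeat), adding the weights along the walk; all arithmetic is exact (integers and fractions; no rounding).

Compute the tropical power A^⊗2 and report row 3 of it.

A^⊗2:
  [-13, -6, 4, -16]
  [-11, -14, -2, -13]
  [-13, -6, 2, -16]
  [-11, -4, -2, -14]
Answer: row 3 of A^⊗2 = [-11, -4, -2, -14]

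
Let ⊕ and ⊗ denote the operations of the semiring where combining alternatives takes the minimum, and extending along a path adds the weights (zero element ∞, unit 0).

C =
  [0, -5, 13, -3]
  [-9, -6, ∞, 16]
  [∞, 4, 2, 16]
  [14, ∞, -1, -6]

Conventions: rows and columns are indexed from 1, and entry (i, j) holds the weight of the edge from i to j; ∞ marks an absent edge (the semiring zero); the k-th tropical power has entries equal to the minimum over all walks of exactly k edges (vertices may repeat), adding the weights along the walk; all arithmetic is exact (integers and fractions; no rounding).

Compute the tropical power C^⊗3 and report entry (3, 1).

C^⊗2:
  [-14, -11, -4, -9]
  [-15, -14, 4, -12]
  [-5, -2, 4, 10]
  [8, 3, -7, -12]
C^⊗3:
  [-20, -19, -10, -17]
  [-23, -20, -13, -18]
  [-11, -10, 6, -8]
  [-6, -3, -13, -18]
Key observation: the optimum is the walk 3->2->2->1, with weight 4 + (-6) + (-9) = -11.
Optimal value attained by: walk 3->2->2->1.
Answer: (C^⊗3)[3][1] = -11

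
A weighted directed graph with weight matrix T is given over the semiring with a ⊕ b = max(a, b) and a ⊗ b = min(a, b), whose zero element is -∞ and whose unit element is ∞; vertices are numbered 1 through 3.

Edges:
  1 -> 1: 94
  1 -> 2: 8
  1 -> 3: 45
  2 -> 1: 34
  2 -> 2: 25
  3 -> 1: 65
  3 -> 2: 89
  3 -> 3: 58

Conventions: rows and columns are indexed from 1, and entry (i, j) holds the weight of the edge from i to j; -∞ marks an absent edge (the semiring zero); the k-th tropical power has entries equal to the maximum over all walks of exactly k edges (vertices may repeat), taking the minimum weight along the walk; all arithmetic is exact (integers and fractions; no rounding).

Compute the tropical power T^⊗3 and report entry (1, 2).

T^⊗2:
  [94, 45, 45]
  [34, 25, 34]
  [65, 58, 58]
T^⊗3:
  [94, 45, 45]
  [34, 34, 34]
  [65, 58, 58]
Key observation: the optimum is the walk 1->1->3->2, with weight 94 min 45 min 89 = 45.
Optimal value attained by: walk 1->1->3->2.
Answer: (T^⊗3)[1][2] = 45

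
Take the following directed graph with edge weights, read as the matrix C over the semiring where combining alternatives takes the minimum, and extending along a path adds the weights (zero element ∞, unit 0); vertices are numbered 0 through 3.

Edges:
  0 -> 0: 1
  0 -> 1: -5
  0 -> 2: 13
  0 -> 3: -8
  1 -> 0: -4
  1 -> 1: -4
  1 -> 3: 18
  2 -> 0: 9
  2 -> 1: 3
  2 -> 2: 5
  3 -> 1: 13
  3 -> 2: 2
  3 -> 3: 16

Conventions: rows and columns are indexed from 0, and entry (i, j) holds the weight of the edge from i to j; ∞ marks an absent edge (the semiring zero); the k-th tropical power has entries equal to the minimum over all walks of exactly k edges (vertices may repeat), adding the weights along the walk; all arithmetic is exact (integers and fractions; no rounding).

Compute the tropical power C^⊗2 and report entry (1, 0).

C^⊗2:
  [-9, -9, -6, -7]
  [-8, -9, 9, -12]
  [-1, -1, 10, 1]
  [9, 5, 7, 31]
Key observation: the optimum is the walk 1->1->0, with weight (-4) + (-4) = -8.
Optimal value attained by: walk 1->1->0.
Answer: (C^⊗2)[1][0] = -8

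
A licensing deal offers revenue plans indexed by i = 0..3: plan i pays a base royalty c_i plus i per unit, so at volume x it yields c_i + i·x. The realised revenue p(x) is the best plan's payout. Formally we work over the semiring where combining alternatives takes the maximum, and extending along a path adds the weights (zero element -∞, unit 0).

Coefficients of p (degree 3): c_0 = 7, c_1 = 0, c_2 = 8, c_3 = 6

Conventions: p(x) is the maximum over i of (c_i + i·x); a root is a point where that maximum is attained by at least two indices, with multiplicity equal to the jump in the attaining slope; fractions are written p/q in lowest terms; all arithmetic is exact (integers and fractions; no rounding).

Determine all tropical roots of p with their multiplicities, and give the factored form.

hull edge (i=0, c=7) to (i=2, c=8): slope 1/2, span 2
hull edge (i=2, c=8) to (i=3, c=6): slope -2, span 1
Factored form: p(x) = 6 ⊗ (x ⊕ (-1/2)) ⊗ (x ⊕ (-1/2)) ⊗ (x ⊕ 2)
Answer: roots = -1/2 (mult 2), 2 (mult 1)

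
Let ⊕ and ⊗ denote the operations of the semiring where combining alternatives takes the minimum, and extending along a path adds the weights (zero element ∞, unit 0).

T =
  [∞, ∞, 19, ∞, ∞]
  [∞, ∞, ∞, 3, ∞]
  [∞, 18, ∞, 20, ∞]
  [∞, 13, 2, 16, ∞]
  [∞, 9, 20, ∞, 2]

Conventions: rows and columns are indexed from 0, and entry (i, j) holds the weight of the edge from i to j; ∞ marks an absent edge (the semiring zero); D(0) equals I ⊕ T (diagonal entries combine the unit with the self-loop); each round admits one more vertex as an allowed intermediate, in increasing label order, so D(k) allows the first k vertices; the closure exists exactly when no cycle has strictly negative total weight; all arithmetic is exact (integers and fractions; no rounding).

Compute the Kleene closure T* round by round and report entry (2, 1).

D(0):
  [0, ∞, 19, ∞, ∞]
  [∞, 0, ∞, 3, ∞]
  [∞, 18, 0, 20, ∞]
  [∞, 13, 2, 0, ∞]
  [∞, 9, 20, ∞, 0]
D(1):
  [0, ∞, 19, ∞, ∞]
  [∞, 0, ∞, 3, ∞]
  [∞, 18, 0, 20, ∞]
  [∞, 13, 2, 0, ∞]
  [∞, 9, 20, ∞, 0]
D(2):
  [0, ∞, 19, ∞, ∞]
  [∞, 0, ∞, 3, ∞]
  [∞, 18, 0, 20, ∞]
  [∞, 13, 2, 0, ∞]
  [∞, 9, 20, 12, 0]
D(3):
  [0, 37, 19, 39, ∞]
  [∞, 0, ∞, 3, ∞]
  [∞, 18, 0, 20, ∞]
  [∞, 13, 2, 0, ∞]
  [∞, 9, 20, 12, 0]
D(4):
  [0, 37, 19, 39, ∞]
  [∞, 0, 5, 3, ∞]
  [∞, 18, 0, 20, ∞]
  [∞, 13, 2, 0, ∞]
  [∞, 9, 14, 12, 0]
D(5):
  [0, 37, 19, 39, ∞]
  [∞, 0, 5, 3, ∞]
  [∞, 18, 0, 20, ∞]
  [∞, 13, 2, 0, ∞]
  [∞, 9, 14, 12, 0]
Answer: T*[2][1] = 18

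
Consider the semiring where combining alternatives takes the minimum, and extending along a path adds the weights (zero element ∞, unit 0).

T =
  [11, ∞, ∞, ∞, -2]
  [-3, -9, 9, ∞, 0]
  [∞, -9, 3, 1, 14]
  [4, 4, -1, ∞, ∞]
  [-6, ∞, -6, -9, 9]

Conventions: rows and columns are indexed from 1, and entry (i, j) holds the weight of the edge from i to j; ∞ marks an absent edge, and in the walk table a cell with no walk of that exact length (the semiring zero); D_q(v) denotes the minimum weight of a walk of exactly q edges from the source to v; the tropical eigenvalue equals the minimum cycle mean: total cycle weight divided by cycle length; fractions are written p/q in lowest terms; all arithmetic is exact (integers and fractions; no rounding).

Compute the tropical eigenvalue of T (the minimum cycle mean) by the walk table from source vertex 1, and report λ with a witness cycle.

q=0: [0, ∞, ∞, ∞, ∞]
q=1: [11, ∞, ∞, ∞, -2]
q=2: [-8, ∞, -8, -11, 7]
q=3: [-7, -17, -12, -7, -10]
q=4: [-20, -26, -16, -19, -17]
q=5: [-29, -35, -23, -26, -26]
Optimal cycle mean attained by: cycle 2->2, total (-9), length 1.
Answer: λ = -9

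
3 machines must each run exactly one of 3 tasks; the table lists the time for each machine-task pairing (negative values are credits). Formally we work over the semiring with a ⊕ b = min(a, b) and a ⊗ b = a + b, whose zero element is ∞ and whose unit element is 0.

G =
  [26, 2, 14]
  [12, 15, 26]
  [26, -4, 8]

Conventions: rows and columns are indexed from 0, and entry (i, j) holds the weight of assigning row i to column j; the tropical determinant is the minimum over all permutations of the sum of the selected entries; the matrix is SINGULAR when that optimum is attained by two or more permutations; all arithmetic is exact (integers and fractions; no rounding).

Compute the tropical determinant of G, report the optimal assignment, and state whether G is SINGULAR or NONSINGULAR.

σ = (0, 1, 2): 26 + 15 + 8 = 49
σ = (0, 2, 1): 26 + 26 + (-4) = 48
σ = (1, 0, 2): 2 + 12 + 8 = 22
σ = (1, 2, 0): 2 + 26 + 26 = 54
σ = (2, 0, 1): 14 + 12 + (-4) = 22
σ = (2, 1, 0): 14 + 15 + 26 = 55
Optimal value attained by: σ = (1, 0, 2).
Answer: det⊕(G) = 22; verdict: SINGULAR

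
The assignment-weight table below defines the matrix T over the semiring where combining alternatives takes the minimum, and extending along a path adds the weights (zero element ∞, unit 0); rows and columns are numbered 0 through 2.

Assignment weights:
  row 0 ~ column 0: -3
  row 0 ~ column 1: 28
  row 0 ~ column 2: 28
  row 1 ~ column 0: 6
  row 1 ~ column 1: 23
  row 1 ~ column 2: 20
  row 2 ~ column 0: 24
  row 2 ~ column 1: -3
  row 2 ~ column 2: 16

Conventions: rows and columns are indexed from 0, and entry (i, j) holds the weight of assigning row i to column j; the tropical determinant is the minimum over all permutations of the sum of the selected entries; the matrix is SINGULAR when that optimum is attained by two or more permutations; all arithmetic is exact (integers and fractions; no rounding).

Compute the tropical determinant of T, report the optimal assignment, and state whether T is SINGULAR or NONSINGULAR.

σ = (0, 1, 2): (-3) + 23 + 16 = 36
σ = (0, 2, 1): (-3) + 20 + (-3) = 14
σ = (1, 0, 2): 28 + 6 + 16 = 50
σ = (1, 2, 0): 28 + 20 + 24 = 72
σ = (2, 0, 1): 28 + 6 + (-3) = 31
σ = (2, 1, 0): 28 + 23 + 24 = 75
Optimal value attained by: σ = (0, 2, 1).
Answer: det⊕(T) = 14; verdict: NONSINGULAR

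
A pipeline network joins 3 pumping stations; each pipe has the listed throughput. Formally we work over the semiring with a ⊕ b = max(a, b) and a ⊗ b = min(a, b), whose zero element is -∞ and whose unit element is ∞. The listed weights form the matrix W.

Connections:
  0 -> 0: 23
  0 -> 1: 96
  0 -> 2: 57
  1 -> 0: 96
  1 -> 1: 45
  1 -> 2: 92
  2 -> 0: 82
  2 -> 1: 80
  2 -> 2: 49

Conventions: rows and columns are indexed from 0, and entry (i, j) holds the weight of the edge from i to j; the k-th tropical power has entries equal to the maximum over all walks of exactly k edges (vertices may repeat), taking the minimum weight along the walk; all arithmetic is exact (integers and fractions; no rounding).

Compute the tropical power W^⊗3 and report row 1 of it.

W^⊗2:
  [96, 57, 92]
  [82, 96, 57]
  [80, 82, 80]
W^⊗3:
  [82, 96, 57]
  [96, 82, 92]
  [82, 80, 82]
Answer: row 1 of W^⊗3 = [96, 82, 92]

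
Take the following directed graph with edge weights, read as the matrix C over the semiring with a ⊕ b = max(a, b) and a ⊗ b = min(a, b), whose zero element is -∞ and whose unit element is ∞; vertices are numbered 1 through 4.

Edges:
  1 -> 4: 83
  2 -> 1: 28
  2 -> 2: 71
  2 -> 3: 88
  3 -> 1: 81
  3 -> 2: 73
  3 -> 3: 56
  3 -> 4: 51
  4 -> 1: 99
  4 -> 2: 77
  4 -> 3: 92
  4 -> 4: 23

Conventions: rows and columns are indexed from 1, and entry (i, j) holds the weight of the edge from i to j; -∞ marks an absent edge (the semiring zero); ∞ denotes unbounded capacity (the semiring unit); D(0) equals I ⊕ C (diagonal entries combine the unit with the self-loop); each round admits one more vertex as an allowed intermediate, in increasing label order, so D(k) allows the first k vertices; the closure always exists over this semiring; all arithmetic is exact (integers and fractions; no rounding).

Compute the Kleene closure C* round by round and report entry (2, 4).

D(0):
  [∞, -∞, -∞, 83]
  [28, ∞, 88, -∞]
  [81, 73, ∞, 51]
  [99, 77, 92, ∞]
D(1):
  [∞, -∞, -∞, 83]
  [28, ∞, 88, 28]
  [81, 73, ∞, 81]
  [99, 77, 92, ∞]
D(2):
  [∞, -∞, -∞, 83]
  [28, ∞, 88, 28]
  [81, 73, ∞, 81]
  [99, 77, 92, ∞]
D(3):
  [∞, -∞, -∞, 83]
  [81, ∞, 88, 81]
  [81, 73, ∞, 81]
  [99, 77, 92, ∞]
D(4):
  [∞, 77, 83, 83]
  [81, ∞, 88, 81]
  [81, 77, ∞, 81]
  [99, 77, 92, ∞]
Answer: C*[2][4] = 81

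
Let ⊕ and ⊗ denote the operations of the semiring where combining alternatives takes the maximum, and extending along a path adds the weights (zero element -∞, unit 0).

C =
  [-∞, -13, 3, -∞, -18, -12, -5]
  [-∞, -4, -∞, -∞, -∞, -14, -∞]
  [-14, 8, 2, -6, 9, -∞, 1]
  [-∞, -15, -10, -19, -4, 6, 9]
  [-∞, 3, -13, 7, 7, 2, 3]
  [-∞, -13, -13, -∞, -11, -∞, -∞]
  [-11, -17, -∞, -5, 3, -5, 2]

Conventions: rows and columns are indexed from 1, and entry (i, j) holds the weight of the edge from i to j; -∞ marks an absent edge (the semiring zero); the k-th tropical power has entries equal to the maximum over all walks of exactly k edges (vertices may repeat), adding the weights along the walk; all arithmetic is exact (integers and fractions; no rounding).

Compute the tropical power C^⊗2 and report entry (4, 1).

C^⊗2:
  [-11, 11, 5, -3, 12, -10, 4]
  [-∞, -8, -27, -∞, -25, -18, -∞]
  [-10, 12, 4, 16, 16, 11, 12]
  [-2, -1, -7, 4, 12, 4, 11]
  [-8, 10, -3, 14, 14, 13, 16]
  [-27, -5, -11, -4, -4, -9, -8]
  [-9, 6, -8, 10, 10, 5, 6]
Key observation: the optimum is the walk 4->7->1, with weight 9 + (-11) = -2.
Optimal value attained by: walk 4->7->1.
Answer: (C^⊗2)[4][1] = -2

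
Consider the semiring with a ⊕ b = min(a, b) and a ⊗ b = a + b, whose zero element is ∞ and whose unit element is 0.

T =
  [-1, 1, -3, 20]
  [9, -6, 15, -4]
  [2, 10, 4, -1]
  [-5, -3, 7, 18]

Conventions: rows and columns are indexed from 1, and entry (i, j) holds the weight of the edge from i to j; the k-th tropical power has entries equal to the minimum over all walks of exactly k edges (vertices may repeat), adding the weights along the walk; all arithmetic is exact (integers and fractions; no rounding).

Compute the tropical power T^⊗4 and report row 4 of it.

T^⊗2:
  [-2, -5, -4, -4]
  [-9, -12, 3, -10]
  [-6, -4, -1, 3]
  [-6, -9, -8, -7]
T^⊗3:
  [-9, -11, -5, -9]
  [-15, -18, -12, -16]
  [-7, -10, -9, -8]
  [-12, -15, -9, -13]
T^⊗4:
  [-14, -17, -12, -15]
  [-21, -24, -18, -22]
  [-13, -16, -10, -14]
  [-18, -21, -15, -19]
Answer: row 4 of T^⊗4 = [-18, -21, -15, -19]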